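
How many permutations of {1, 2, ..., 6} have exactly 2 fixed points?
Choose the 2 fixed points C(6,2) = 15, derange the rest: !4 = Σ_{j=0}^{4} (-1)^j·4!/j! = 24 - 24 + 12 - 4 + 1 = 9. Product = 15 × 9 = 135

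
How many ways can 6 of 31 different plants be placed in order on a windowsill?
P(31,6) = 31!/(31-6)! = 530122320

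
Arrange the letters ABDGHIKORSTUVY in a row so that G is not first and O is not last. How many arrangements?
By inclusion-exclusion: 14! - 2×(14-1)! + (14-2)! = 87178291200 - 12454041600 + 479001600 = 75203251200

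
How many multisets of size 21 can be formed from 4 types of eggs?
C(21+4-1, 4-1) = C(24, 3) = 2024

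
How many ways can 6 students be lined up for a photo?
6! = 720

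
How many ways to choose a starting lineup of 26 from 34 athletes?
C(34,26) = 34!/(26!×8!) = 18156204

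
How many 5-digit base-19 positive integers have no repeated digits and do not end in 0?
Last digit: 18 nonzero choices. First digit: 17 (nonzero, ≠last). Middle 3: P(17,3) = 4080. Total = 1248480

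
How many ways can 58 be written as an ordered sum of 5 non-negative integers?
C(58+5-1, 5-1) = C(62, 4) = 557845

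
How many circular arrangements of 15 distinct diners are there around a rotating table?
Circular: fix one position, arrange the rest. (15-1)! = 87178291200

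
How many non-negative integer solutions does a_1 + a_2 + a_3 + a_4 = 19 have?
C(19+4-1, 4-1) = C(22, 3) = 1540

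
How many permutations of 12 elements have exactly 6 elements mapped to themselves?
Choose the 6 fixed points C(12,6) = 924, derange the rest: !6 = Σ_{j=0}^{6} (-1)^j·6!/j! = 720 - 720 + 360 - 120 + 30 - 6 + 1 = 265. Product = 924 × 265 = 244860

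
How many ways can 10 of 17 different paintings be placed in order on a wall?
P(17,10) = 17!/(17-10)! = 70572902400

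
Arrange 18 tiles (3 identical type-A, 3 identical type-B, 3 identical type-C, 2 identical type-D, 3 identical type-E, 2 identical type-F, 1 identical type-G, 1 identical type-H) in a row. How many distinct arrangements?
18! / (3! × 3! × 3! × 2! × 3! × 2! × 1! × 1!) = 1235025792000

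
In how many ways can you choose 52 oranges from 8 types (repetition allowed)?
C(52+8-1, 8-1) = C(59, 7) = 341149446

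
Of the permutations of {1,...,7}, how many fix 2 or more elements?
Exactly j fixed points: C(7,j)·!(7-j); sum over j ≥ 2 (derangement numbers via !m = (m-1)·(!(m-1) + !(m-2)): !0..!5 = 1, 0, 1, 2, 9, 44). Σ_{j=2}^{7} C(7,j)·!(7-j) = C(7,2)·!5 + C(7,3)·!4 + C(7,4)·!3 + C(7,5)·!2 + C(7,6)·!1 + C(7,7)·!0 = 21·44 + 35·9 + 35·2 + 21·1 + 7·0 + 1·1 = 1331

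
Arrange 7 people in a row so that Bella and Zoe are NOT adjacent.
Total - adjacent = 7! - (7-1)!×2 = 5040 - 1440 = 3600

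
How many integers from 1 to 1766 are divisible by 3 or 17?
⌊1766/3⌋ + ⌊1766/17⌋ - ⌊1766/51⌋ = 588 + 103 - 34 = 657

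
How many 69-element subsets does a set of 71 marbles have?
C(71,69) = 71!/(69!×2!) = 2485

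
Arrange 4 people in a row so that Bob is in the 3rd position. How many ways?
Fix one position: (4-1)! = 6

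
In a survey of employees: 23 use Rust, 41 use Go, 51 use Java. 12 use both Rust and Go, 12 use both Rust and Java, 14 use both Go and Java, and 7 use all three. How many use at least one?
|A∪B∪C| = 23+41+51-12-12-14+7 = 84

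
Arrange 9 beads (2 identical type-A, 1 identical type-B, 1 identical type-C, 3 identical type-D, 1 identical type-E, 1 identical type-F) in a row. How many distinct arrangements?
9! / (2! × 1! × 1! × 3! × 1! × 1!) = 30240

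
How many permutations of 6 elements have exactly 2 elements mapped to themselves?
Choose the 2 fixed points C(6,2) = 15, derange the rest: !4 = Σ_{j=0}^{4} (-1)^j·4!/j! = 24 - 24 + 12 - 4 + 1 = 9. Product = 15 × 9 = 135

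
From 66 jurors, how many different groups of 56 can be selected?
C(66,56) = 66!/(56!×10!) = 210980549208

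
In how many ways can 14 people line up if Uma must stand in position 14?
Fix one position: (14-1)! = 6227020800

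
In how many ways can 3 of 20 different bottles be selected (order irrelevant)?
C(20,3) = 20!/(3!×17!) = 1140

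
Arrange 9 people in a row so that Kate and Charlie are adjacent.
Treat as block: (9-1)! × 2! = 40320 × 2 = 80640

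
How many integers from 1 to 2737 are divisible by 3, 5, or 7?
⌊2737/3⌋+⌊2737/5⌋+⌊2737/7⌋ - ⌊2737/15⌋-⌊2737/21⌋-⌊2737/35⌋ + ⌊2737/105⌋ = 912+547+391 - 182-130-78 + 26 = 1486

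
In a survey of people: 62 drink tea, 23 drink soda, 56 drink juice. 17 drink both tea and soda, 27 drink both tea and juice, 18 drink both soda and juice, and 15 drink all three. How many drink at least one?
|A∪B∪C| = 62+23+56-17-27-18+15 = 94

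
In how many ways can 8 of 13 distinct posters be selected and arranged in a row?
P(13,8) = 13!/(13-8)! = 51891840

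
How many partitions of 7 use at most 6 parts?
By conjugation, equals partitions of 7 into parts ≤ 6. Let r_j(i) = number of partitions of i into parts ≤ j, for i = 0..7. r_1(i) = 1 for all i; r_j(i) = r_{j-1}(i) + r_j(i-j). Rows j = 2..6: ≤2: 1 1 2 2 3 3 4 4; ≤3: 1 1 2 3 4 5 7 8; ≤4: 1 1 2 3 5 6 9 11; ≤5: 1 1 2 3 5 7 10 13; ≤6: 1 1 2 3 5 7 11 14. r_6(7) = 14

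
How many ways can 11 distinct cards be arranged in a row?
11! = 39916800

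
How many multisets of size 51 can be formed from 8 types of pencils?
C(51+8-1, 8-1) = C(58, 7) = 300674088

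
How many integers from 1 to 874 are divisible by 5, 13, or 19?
⌊874/5⌋+⌊874/13⌋+⌊874/19⌋ - ⌊874/65⌋-⌊874/95⌋-⌊874/247⌋ + ⌊874/1235⌋ = 174+67+46 - 13-9-3 + 0 = 262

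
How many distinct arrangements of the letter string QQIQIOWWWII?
11! / (4! × 3! × 1! × 3!) = 46200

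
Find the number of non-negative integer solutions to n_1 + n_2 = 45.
C(45+2-1, 2-1) = C(46, 1) = 46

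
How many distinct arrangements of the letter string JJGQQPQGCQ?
10! / (4! × 2! × 1! × 2! × 1!) = 37800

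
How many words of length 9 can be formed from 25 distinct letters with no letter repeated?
P(25,9) = 25!/(25-9)! = 741354768000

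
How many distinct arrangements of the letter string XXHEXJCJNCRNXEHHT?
17! / (3! × 1! × 4! × 1! × 2! × 2! × 2! × 2!) = 154378224000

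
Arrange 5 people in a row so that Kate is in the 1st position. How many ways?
Fix one position: (5-1)! = 24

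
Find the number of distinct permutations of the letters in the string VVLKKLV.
7! / (2! × 2! × 3!) = 210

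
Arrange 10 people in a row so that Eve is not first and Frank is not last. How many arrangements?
By inclusion-exclusion: 10! - 2×(10-1)! + (10-2)! = 3628800 - 725760 + 40320 = 2943360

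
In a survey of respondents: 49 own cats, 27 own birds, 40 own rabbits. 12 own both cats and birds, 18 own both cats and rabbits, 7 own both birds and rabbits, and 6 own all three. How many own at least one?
|A∪B∪C| = 49+27+40-12-18-7+6 = 85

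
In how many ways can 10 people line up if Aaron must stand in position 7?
Fix one position: (10-1)! = 362880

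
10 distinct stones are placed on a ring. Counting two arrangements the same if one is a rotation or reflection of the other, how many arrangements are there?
(10-1)!/2 = 362880/2 = 181440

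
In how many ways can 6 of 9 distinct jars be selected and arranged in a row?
P(9,6) = 9!/(9-6)! = 60480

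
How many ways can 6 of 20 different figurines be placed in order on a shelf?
P(20,6) = 20!/(20-6)! = 27907200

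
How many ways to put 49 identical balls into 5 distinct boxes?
C(49+5-1, 5-1) = C(53, 4) = 292825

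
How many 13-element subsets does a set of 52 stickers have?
C(52,13) = 52!/(13!×39!) = 635013559600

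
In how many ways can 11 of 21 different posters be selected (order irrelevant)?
C(21,11) = 21!/(11!×10!) = 352716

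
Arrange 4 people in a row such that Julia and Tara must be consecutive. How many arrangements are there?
Treat the 2 as one block: (4-2+1)! × 2! = 6 × 2 = 12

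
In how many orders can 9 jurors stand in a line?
9! = 362880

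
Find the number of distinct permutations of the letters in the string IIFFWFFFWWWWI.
13! / (3! × 5! × 5!) = 72072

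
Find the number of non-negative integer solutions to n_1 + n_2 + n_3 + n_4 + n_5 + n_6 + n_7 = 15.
C(15+7-1, 7-1) = C(21, 6) = 54264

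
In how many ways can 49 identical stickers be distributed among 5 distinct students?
C(49+5-1, 5-1) = C(53, 4) = 292825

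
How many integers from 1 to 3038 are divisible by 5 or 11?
⌊3038/5⌋ + ⌊3038/11⌋ - ⌊3038/55⌋ = 607 + 276 - 55 = 828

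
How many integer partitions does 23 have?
Pentagonal recurrence p(n) = p(n-1) + p(n-2) - p(n-5) - p(n-7) + p(n-12) + p(n-15) - ... gives p(0..22) = 1, 1, 2, 3, 5, 7, 11, 15, 22, 30, 42, 56, 77, 101, 135, 176, 231, 297, 385, 490, 627, 792, 1002. p(23) = p(22) + p(21) - p(18) - p(16) + p(11) + p(8) - p(1) = 1002 + 792 - 385 - 231 + 56 + 22 - 1 = 1255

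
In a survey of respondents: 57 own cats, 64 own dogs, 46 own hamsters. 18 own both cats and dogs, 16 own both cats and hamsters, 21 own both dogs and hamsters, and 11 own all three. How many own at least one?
|A∪B∪C| = 57+64+46-18-16-21+11 = 123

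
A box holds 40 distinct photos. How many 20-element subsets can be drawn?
C(40,20) = 40!/(20!×20!) = 137846528820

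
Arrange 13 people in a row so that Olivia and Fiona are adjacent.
Treat as block: (13-1)! × 2! = 479001600 × 2 = 958003200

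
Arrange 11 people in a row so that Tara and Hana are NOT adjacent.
Total - adjacent = 11! - (11-1)!×2 = 39916800 - 7257600 = 32659200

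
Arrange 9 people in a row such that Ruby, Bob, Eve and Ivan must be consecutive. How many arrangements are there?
Treat the 4 as one block: (9-4+1)! × 4! = 720 × 24 = 17280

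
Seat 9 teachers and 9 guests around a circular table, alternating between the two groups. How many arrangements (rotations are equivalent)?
Fix one of the teachers: (9-1)! ways for the remaining teachers, × 9! ways for the guests = 40320 × 362880 = 14631321600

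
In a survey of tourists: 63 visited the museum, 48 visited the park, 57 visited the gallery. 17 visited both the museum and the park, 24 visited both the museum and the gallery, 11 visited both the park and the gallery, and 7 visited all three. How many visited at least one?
|A∪B∪C| = 63+48+57-17-24-11+7 = 123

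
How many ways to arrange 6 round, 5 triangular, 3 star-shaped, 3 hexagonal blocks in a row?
17! / (6! × 5! × 3! × 3!) = 114354240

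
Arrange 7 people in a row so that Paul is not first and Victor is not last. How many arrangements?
By inclusion-exclusion: 7! - 2×(7-1)! + (7-2)! = 5040 - 1440 + 120 = 3720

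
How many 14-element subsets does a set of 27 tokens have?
C(27,14) = 27!/(14!×13!) = 20058300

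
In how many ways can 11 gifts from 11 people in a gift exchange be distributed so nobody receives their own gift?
!11 = Σ_{j=0}^{11} (-1)^j·11!/j! = 39916800 - 39916800 + 19958400 - 6652800 + 1663200 - 332640 + 55440 - 7920 + 990 - 110 + 11 - 1 = 14684570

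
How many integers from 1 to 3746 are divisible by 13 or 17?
⌊3746/13⌋ + ⌊3746/17⌋ - ⌊3746/221⌋ = 288 + 220 - 16 = 492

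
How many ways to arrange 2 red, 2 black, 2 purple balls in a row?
6! / (2! × 2! × 2!) = 90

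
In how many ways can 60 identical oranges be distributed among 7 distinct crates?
C(60+7-1, 7-1) = C(66, 6) = 90858768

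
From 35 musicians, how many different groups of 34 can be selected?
C(35,34) = 35!/(34!×1!) = 35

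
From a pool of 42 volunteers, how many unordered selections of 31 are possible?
C(42,31) = 42!/(31!×11!) = 4280561376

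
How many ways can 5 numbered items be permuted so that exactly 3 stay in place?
Choose the 3 fixed points C(5,3) = 10, derange the rest: !2 = Σ_{j=0}^{2} (-1)^j·2!/j! = 2 - 2 + 1 = 1. Product = 10 × 1 = 10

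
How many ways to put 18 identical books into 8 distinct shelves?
C(18+8-1, 8-1) = C(25, 7) = 480700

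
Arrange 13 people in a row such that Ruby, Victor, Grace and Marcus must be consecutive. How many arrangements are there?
Treat the 4 as one block: (13-4+1)! × 4! = 3628800 × 24 = 87091200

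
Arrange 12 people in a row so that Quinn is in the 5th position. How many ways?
Fix one position: (12-1)! = 39916800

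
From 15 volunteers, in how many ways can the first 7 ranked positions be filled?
P(15,7) = 15!/(15-7)! = 32432400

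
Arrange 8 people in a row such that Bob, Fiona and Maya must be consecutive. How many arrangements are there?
Treat the 3 as one block: (8-3+1)! × 3! = 720 × 6 = 4320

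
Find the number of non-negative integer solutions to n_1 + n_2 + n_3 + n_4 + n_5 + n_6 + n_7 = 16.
C(16+7-1, 7-1) = C(22, 6) = 74613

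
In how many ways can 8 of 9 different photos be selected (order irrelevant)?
C(9,8) = 9!/(8!×1!) = 9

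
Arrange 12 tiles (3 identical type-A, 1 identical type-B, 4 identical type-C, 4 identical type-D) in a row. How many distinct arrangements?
12! / (3! × 1! × 4! × 4!) = 138600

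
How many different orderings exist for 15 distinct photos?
15! = 1307674368000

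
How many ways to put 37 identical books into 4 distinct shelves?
C(37+4-1, 4-1) = C(40, 3) = 9880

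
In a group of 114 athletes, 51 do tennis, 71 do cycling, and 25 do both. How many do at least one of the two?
|A∪B| = |A| + |B| - |A∩B| = 51 + 71 - 25 = 97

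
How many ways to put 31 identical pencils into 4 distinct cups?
C(31+4-1, 4-1) = C(34, 3) = 5984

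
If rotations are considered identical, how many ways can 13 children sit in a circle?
Circular: fix one position, arrange the rest. (13-1)! = 479001600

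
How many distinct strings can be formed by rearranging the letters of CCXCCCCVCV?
10! / (7! × 2! × 1!) = 360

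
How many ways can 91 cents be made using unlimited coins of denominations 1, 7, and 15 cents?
Coefficient of x^91 in 1/(1-x^1) · 1/(1-x^7) · 1/(1-x^15). Case on j = number of 15-cent coins (j = 0..6); remainder r = 91 - 15j is made from {1,7} in ⌊r/7⌋+1 ways. r = 91, 76, 61, 46, 31, 16, 1 → 14 + 11 + 9 + 7 + 5 + 3 + 1 = 50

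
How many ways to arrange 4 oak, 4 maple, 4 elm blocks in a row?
12! / (4! × 4! × 4!) = 34650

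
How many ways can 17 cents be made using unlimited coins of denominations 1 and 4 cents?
Coefficient of x^17 in 1/(1-x^1) · 1/(1-x^4). Use j coins of 4 for j = 0..⌊17/4⌋ = 4, the rest in 1s: 4 + 1 = 5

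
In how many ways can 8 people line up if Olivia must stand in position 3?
Fix one position: (8-1)! = 5040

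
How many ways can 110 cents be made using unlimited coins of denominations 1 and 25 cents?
Coefficient of x^110 in 1/(1-x^1) · 1/(1-x^25). Use j coins of 25 for j = 0..⌊110/25⌋ = 4, the rest in 1s: 4 + 1 = 5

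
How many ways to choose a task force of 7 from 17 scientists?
C(17,7) = 17!/(7!×10!) = 19448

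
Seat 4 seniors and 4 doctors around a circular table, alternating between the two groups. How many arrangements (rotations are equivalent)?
Fix one of the seniors: (4-1)! ways for the remaining seniors, × 4! ways for the doctors = 6 × 24 = 144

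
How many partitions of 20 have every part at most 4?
Let r_j(i) = number of partitions of i into parts ≤ j, for i = 0..20. r_1(i) = 1 for all i; r_j(i) = r_{j-1}(i) + r_j(i-j). Rows j = 2..4: ≤2: 1 1 2 2 3 3 4 4 5 5 6 6 7 7 8 8 9 9 10 10 11; ≤3: 1 1 2 3 4 5 7 8 10 12 14 16 19 21 24 27 30 33 37 40 44; ≤4: 1 1 2 3 5 6 9 11 15 18 23 27 34 39 47 54 64 72 84 94 108. r_4(20) = 108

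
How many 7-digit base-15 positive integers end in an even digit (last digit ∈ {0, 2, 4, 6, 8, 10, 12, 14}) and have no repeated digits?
Last∈{0,2,4,6,8,10,12,14}. Last=0: 2162160. Last nonzero: 7×13×P(13,5) = 14054040. Total = 16216200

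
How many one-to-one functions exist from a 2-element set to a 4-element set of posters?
P(4,2) = 4!/(4-2)! = 12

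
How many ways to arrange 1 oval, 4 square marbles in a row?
5! / (1! × 4!) = 5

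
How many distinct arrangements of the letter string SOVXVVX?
7! / (2! × 1! × 1! × 3!) = 420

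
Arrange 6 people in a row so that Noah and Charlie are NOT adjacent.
Total - adjacent = 6! - (6-1)!×2 = 720 - 240 = 480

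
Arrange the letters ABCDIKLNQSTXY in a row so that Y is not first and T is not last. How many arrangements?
By inclusion-exclusion: 13! - 2×(13-1)! + (13-2)! = 6227020800 - 958003200 + 39916800 = 5308934400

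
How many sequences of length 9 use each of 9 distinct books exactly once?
9! = 362880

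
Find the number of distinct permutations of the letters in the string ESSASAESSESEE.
13! / (6! × 2! × 5!) = 36036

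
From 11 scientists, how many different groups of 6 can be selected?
C(11,6) = 11!/(6!×5!) = 462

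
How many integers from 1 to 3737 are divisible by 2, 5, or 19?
⌊3737/2⌋+⌊3737/5⌋+⌊3737/19⌋ - ⌊3737/10⌋-⌊3737/38⌋-⌊3737/95⌋ + ⌊3737/190⌋ = 1868+747+196 - 373-98-39 + 19 = 2320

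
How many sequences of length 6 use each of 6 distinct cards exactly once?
6! = 720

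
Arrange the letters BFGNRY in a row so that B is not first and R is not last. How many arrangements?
By inclusion-exclusion: 6! - 2×(6-1)! + (6-2)! = 720 - 240 + 24 = 504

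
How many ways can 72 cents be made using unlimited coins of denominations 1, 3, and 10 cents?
Coefficient of x^72 in 1/(1-x^1) · 1/(1-x^3) · 1/(1-x^10). Case on j = number of 10-cent coins (j = 0..7); remainder r = 72 - 10j is made from {1,3} in ⌊r/3⌋+1 ways. r = 72, 62, 52, 42, 32, 22, 12, 2 → 25 + 21 + 18 + 15 + 11 + 8 + 5 + 1 = 104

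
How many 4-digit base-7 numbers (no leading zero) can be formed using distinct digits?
First digit: 6 choices (nonzero). Then descending: 6 × 6 × 5 × 4 = 720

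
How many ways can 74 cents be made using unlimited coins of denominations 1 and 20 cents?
Coefficient of x^74 in 1/(1-x^1) · 1/(1-x^20). Use j coins of 20 for j = 0..⌊74/20⌋ = 3, the rest in 1s: 3 + 1 = 4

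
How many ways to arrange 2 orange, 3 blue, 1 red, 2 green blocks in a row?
8! / (2! × 3! × 1! × 2!) = 1680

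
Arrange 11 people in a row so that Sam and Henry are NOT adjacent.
Total - adjacent = 11! - (11-1)!×2 = 39916800 - 7257600 = 32659200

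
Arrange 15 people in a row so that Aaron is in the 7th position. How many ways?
Fix one position: (15-1)! = 87178291200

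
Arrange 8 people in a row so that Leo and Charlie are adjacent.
Treat as block: (8-1)! × 2! = 5040 × 2 = 10080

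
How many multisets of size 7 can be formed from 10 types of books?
C(7+10-1, 10-1) = C(16, 9) = 11440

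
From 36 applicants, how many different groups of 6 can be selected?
C(36,6) = 36!/(6!×30!) = 1947792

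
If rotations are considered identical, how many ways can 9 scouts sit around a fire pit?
Circular: fix one position, arrange the rest. (9-1)! = 40320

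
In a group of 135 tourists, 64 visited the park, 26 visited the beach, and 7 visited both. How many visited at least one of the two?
|A∪B| = |A| + |B| - |A∩B| = 64 + 26 - 7 = 83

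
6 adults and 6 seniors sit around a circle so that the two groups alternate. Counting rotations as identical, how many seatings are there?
Fix one of the adults: (6-1)! ways for the remaining adults, × 6! ways for the seniors = 120 × 720 = 86400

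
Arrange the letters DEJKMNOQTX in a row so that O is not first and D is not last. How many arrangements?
By inclusion-exclusion: 10! - 2×(10-1)! + (10-2)! = 3628800 - 725760 + 40320 = 2943360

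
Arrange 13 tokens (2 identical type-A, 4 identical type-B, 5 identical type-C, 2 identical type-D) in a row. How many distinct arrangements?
13! / (2! × 4! × 5! × 2!) = 540540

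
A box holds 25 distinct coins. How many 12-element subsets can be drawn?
C(25,12) = 25!/(12!×13!) = 5200300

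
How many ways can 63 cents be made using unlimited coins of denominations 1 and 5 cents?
Coefficient of x^63 in 1/(1-x^1) · 1/(1-x^5). Use j coins of 5 for j = 0..⌊63/5⌋ = 12, the rest in 1s: 12 + 1 = 13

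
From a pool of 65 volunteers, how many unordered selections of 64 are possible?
C(65,64) = 65!/(64!×1!) = 65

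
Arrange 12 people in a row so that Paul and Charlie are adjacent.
Treat as block: (12-1)! × 2! = 39916800 × 2 = 79833600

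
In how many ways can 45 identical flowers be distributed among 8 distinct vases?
C(45+8-1, 8-1) = C(52, 7) = 133784560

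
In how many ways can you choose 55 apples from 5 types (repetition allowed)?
C(55+5-1, 5-1) = C(59, 4) = 455126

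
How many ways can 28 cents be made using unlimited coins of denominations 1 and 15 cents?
Coefficient of x^28 in 1/(1-x^1) · 1/(1-x^15). Use j coins of 15 for j = 0..⌊28/15⌋ = 1, the rest in 1s: 1 + 1 = 2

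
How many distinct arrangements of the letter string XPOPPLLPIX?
10! / (1! × 4! × 1! × 2! × 2!) = 37800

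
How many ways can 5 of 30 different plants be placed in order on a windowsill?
P(30,5) = 30!/(30-5)! = 17100720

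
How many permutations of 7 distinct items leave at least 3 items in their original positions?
Exactly j fixed points: C(7,j)·!(7-j); sum over j ≥ 3 (derangement numbers via !m = (m-1)·(!(m-1) + !(m-2)): !0..!4 = 1, 0, 1, 2, 9). Σ_{j=3}^{7} C(7,j)·!(7-j) = C(7,3)·!4 + C(7,4)·!3 + C(7,5)·!2 + C(7,6)·!1 + C(7,7)·!0 = 35·9 + 35·2 + 21·1 + 7·0 + 1·1 = 407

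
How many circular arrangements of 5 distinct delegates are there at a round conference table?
Circular: fix one position, arrange the rest. (5-1)! = 24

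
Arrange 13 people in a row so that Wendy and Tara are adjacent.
Treat as block: (13-1)! × 2! = 479001600 × 2 = 958003200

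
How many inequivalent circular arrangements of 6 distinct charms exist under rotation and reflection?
(6-1)!/2 = 120/2 = 60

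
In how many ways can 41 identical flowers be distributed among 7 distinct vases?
C(41+7-1, 7-1) = C(47, 6) = 10737573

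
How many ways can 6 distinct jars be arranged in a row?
6! = 720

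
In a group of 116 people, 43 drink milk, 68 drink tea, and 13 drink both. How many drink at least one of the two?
|A∪B| = |A| + |B| - |A∩B| = 43 + 68 - 13 = 98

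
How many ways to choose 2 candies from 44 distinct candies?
C(44,2) = 44!/(2!×42!) = 946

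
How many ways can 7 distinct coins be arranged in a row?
7! = 5040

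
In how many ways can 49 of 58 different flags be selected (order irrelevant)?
C(58,49) = 58!/(49!×9!) = 10648873950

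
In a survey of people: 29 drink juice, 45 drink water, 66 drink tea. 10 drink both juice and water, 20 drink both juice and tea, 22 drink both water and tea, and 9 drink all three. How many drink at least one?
|A∪B∪C| = 29+45+66-10-20-22+9 = 97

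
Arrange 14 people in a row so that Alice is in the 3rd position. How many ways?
Fix one position: (14-1)! = 6227020800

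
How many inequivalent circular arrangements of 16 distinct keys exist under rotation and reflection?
(16-1)!/2 = 1307674368000/2 = 653837184000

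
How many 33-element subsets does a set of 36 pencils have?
C(36,33) = 36!/(33!×3!) = 7140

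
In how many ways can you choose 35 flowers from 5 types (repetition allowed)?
C(35+5-1, 5-1) = C(39, 4) = 82251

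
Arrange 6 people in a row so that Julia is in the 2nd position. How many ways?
Fix one position: (6-1)! = 120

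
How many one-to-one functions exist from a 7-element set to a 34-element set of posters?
P(34,7) = 34!/(34-7)! = 27113264640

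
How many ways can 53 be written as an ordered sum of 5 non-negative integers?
C(53+5-1, 5-1) = C(57, 4) = 395010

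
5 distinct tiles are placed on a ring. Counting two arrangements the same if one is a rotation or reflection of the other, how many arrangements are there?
(5-1)!/2 = 24/2 = 12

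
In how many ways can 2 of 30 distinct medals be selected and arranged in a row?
P(30,2) = 30!/(30-2)! = 870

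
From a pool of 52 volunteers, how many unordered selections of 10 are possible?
C(52,10) = 52!/(10!×42!) = 15820024220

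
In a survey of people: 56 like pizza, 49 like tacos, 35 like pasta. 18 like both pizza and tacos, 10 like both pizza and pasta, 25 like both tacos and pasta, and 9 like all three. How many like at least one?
|A∪B∪C| = 56+49+35-18-10-25+9 = 96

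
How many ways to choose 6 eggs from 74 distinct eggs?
C(74,6) = 74!/(6!×68!) = 185250786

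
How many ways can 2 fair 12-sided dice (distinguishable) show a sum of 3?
Coefficient of x^3 in (x + x² + ... + x^12)^2. By inclusion-exclusion on dice exceeding 12: Σ_j (-1)^j C(2,j)·C(3-1-12j, 1) = C(2,0)·C(2,1) = 1·2 = 2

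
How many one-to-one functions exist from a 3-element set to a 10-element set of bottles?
P(10,3) = 10!/(10-3)! = 720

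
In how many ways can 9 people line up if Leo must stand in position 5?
Fix one position: (9-1)! = 40320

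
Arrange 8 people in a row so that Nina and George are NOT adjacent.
Total - adjacent = 8! - (8-1)!×2 = 40320 - 10080 = 30240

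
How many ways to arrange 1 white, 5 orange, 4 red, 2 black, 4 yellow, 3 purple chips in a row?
19! / (1! × 5! × 4! × 2! × 4! × 3!) = 146659312800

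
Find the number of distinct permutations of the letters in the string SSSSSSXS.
8! / (7! × 1!) = 8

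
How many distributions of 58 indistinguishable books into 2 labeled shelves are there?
C(58+2-1, 2-1) = C(59, 1) = 59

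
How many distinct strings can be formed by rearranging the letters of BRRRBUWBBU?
10! / (2! × 3! × 1! × 4!) = 12600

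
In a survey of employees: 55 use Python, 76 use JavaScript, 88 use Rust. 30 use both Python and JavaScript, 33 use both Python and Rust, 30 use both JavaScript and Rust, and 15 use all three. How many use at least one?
|A∪B∪C| = 55+76+88-30-33-30+15 = 141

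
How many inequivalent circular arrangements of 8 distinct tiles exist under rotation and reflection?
(8-1)!/2 = 5040/2 = 2520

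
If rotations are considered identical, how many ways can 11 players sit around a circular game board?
Circular: fix one position, arrange the rest. (11-1)! = 3628800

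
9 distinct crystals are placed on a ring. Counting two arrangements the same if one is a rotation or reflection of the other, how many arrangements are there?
(9-1)!/2 = 40320/2 = 20160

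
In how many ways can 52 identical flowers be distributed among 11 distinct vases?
C(52+11-1, 11-1) = C(62, 10) = 107518933731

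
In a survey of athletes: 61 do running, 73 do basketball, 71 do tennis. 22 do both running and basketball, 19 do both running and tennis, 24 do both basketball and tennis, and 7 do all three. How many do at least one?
|A∪B∪C| = 61+73+71-22-19-24+7 = 147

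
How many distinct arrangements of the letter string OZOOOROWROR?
11! / (1! × 6! × 1! × 3!) = 9240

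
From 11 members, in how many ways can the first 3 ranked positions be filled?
P(11,3) = 11!/(11-3)! = 990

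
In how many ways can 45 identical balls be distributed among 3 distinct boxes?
C(45+3-1, 3-1) = C(47, 2) = 1081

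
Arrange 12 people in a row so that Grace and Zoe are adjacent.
Treat as block: (12-1)! × 2! = 39916800 × 2 = 79833600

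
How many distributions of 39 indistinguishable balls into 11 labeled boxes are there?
C(39+11-1, 11-1) = C(49, 10) = 8217822536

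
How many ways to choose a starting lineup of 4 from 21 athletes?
C(21,4) = 21!/(4!×17!) = 5985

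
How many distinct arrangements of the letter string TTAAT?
5! / (2! × 3!) = 10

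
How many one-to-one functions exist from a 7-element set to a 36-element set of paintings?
P(36,7) = 36!/(36-7)! = 42072307200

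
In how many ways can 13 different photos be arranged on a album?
13! = 6227020800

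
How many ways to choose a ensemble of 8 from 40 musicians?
C(40,8) = 40!/(8!×32!) = 76904685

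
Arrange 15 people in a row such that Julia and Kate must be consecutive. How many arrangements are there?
Treat the 2 as one block: (15-2+1)! × 2! = 87178291200 × 2 = 174356582400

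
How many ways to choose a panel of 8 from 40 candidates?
C(40,8) = 40!/(8!×32!) = 76904685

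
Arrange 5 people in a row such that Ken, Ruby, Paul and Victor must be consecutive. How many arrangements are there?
Treat the 4 as one block: (5-4+1)! × 4! = 2 × 24 = 48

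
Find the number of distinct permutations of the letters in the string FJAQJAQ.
7! / (2! × 2! × 1! × 2!) = 630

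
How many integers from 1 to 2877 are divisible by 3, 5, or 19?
⌊2877/3⌋+⌊2877/5⌋+⌊2877/19⌋ - ⌊2877/15⌋-⌊2877/57⌋-⌊2877/95⌋ + ⌊2877/285⌋ = 959+575+151 - 191-50-30 + 10 = 1424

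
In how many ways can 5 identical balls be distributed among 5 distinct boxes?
C(5+5-1, 5-1) = C(9, 4) = 126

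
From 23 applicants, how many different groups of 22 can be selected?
C(23,22) = 23!/(22!×1!) = 23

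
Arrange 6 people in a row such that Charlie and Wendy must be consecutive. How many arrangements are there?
Treat the 2 as one block: (6-2+1)! × 2! = 120 × 2 = 240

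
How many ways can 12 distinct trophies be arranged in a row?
12! = 479001600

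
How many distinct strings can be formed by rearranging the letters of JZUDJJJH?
8! / (1! × 1! × 1! × 1! × 4!) = 1680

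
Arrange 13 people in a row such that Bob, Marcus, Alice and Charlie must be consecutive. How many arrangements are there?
Treat the 4 as one block: (13-4+1)! × 4! = 3628800 × 24 = 87091200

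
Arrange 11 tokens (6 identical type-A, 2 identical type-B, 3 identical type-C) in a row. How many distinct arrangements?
11! / (6! × 2! × 3!) = 4620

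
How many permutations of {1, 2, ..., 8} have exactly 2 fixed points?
Choose the 2 fixed points C(8,2) = 28, derange the rest: !6 = Σ_{j=0}^{6} (-1)^j·6!/j! = 720 - 720 + 360 - 120 + 30 - 6 + 1 = 265. Product = 28 × 265 = 7420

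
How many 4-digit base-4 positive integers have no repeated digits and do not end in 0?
Last digit: 3 nonzero choices. First digit: 2 (nonzero, ≠last). Middle 2: P(2,2) = 2. Total = 12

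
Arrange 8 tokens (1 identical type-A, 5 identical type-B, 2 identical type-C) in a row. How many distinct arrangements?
8! / (1! × 5! × 2!) = 168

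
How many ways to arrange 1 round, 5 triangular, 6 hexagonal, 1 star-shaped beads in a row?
13! / (1! × 5! × 6! × 1!) = 72072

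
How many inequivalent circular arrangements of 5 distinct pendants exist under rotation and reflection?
(5-1)!/2 = 24/2 = 12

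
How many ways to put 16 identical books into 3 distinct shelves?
C(16+3-1, 3-1) = C(18, 2) = 153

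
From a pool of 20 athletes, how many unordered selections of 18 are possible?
C(20,18) = 20!/(18!×2!) = 190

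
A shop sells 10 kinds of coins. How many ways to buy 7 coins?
C(7+10-1, 10-1) = C(16, 9) = 11440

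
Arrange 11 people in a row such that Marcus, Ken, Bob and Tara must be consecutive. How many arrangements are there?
Treat the 4 as one block: (11-4+1)! × 4! = 40320 × 24 = 967680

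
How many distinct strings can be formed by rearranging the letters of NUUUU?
5! / (4! × 1!) = 5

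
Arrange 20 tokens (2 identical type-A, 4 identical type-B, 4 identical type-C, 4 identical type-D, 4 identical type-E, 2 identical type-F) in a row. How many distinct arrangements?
20! / (2! × 4! × 4! × 4! × 4! × 2!) = 1833241410000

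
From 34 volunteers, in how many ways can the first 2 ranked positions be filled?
P(34,2) = 34!/(34-2)! = 1122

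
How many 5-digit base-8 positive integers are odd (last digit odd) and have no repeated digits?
Last∈{1,3,5,7}. Last=0: 0. Last nonzero: 4×6×P(6,3) = 2880. Total = 2880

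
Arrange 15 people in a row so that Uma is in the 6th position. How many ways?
Fix one position: (15-1)! = 87178291200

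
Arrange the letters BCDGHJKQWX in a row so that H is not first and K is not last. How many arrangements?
By inclusion-exclusion: 10! - 2×(10-1)! + (10-2)! = 3628800 - 725760 + 40320 = 2943360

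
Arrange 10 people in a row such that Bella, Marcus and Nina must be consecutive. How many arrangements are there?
Treat the 3 as one block: (10-3+1)! × 3! = 40320 × 6 = 241920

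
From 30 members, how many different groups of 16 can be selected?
C(30,16) = 30!/(16!×14!) = 145422675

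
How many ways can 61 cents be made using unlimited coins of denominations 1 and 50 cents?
Coefficient of x^61 in 1/(1-x^1) · 1/(1-x^50). Use j coins of 50 for j = 0..⌊61/50⌋ = 1, the rest in 1s: 1 + 1 = 2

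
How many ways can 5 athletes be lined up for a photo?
5! = 120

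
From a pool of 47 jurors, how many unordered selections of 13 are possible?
C(47,13) = 47!/(13!×34!) = 140676848445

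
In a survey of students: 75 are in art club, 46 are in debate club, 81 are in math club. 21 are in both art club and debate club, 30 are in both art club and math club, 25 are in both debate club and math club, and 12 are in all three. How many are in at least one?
|A∪B∪C| = 75+46+81-21-30-25+12 = 138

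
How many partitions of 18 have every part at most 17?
Let r_j(i) = number of partitions of i into parts ≤ j, for i = 0..18. r_1(i) = 1 for all i; r_j(i) = r_{j-1}(i) + r_j(i-j). Rows j = 2..17: ≤2: 1 1 2 2 3 3 4 4 5 5 6 6 7 7 8 8 9 9 10; ≤3: 1 1 2 3 4 5 7 8 10 12 14 16 19 21 24 27 30 33 37; ≤4: 1 1 2 3 5 6 9 11 15 18 23 27 34 39 47 54 64 72 84; ≤5: 1 1 2 3 5 7 10 13 18 23 30 37 47 57 70 84 101 119 141; ≤6: 1 1 2 3 5 7 11 14 20 26 35 44 58 71 90 110 136 163 199; ≤7: 1 1 2 3 5 7 11 15 21 28 38 49 65 82 105 131 164 201 248; ≤8: 1 1 2 3 5 7 11 15 22 29 40 52 70 89 116 146 186 230 288; ≤9: 1 1 2 3 5 7 11 15 22 30 41 54 73 94 123 157 201 252 318; ≤10: 1 1 2 3 5 7 11 15 22 30 42 55 75 97 128 164 212 267 340; ≤11: 1 1 2 3 5 7 11 15 22 30 42 56 76 99 131 169 219 278 355; ≤12: 1 1 2 3 5 7 11 15 22 30 42 56 77 100 133 172 224 285 366; ≤13: 1 1 2 3 5 7 11 15 22 30 42 56 77 101 134 174 227 290 373; ≤14: 1 1 2 3 5 7 11 15 22 30 42 56 77 101 135 175 229 293 378; ≤15: 1 1 2 3 5 7 11 15 22 30 42 56 77 101 135 176 230 295 381; ≤16: 1 1 2 3 5 7 11 15 22 30 42 56 77 101 135 176 231 296 383; ≤17: 1 1 2 3 5 7 11 15 22 30 42 56 77 101 135 176 231 297 384. r_17(18) = 384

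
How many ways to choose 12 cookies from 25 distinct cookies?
C(25,12) = 25!/(12!×13!) = 5200300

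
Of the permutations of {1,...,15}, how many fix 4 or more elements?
Exactly j fixed points: C(15,j)·!(15-j); sum over j ≥ 4 (derangement numbers via !m = (m-1)·(!(m-1) + !(m-2)): !0..!11 = 1, 0, 1, 2, 9, 44, 265, 1854, 14833, 133496, 1334961, 14684570). Σ_{j=4}^{15} C(15,j)·!(15-j) = C(15,4)·!11 + C(15,5)·!10 + C(15,6)·!9 + C(15,7)·!8 + C(15,8)·!7 + C(15,9)·!6 + C(15,10)·!5 + C(15,11)·!4 + C(15,12)·!3 + C(15,13)·!2 + C(15,14)·!1 + C(15,15)·!0 = 1365·14684570 + 3003·1334961 + 5005·133496 + 6435·14833 + 6435·1854 + 5005·265 + 3003·44 + 1365·9 + 455·2 + 105·1 + 15·0 + 1·1 = 24830326016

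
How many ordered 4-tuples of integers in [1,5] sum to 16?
Coefficient of x^16 in (x + x² + ... + x^5)^4. By inclusion-exclusion on dice exceeding 5: Σ_j (-1)^j C(4,j)·C(16-1-5j, 3) = C(4,0)·C(15,3) - C(4,1)·C(10,3) + C(4,2)·C(5,3) = 1·455 - 4·120 + 6·10 = 35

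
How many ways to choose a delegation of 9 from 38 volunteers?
C(38,9) = 38!/(9!×29!) = 163011640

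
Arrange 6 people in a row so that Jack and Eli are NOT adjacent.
Total - adjacent = 6! - (6-1)!×2 = 720 - 240 = 480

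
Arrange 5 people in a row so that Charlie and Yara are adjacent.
Treat as block: (5-1)! × 2! = 24 × 2 = 48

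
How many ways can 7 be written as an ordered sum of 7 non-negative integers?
C(7+7-1, 7-1) = C(13, 6) = 1716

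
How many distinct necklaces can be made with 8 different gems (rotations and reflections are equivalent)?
(8-1)!/2 = 5040/2 = 2520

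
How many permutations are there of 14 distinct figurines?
14! = 87178291200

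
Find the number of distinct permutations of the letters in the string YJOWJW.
6! / (1! × 2! × 1! × 2!) = 180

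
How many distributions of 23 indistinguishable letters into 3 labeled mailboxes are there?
C(23+3-1, 3-1) = C(25, 2) = 300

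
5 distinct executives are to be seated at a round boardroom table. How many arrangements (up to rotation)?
Circular: fix one position, arrange the rest. (5-1)! = 24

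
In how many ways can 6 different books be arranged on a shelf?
6! = 720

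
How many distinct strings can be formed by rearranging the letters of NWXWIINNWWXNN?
13! / (2! × 4! × 5! × 2!) = 540540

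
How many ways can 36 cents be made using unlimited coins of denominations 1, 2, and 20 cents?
Coefficient of x^36 in 1/(1-x^1) · 1/(1-x^2) · 1/(1-x^20). Case on j = number of 20-cent coins (j = 0..1); remainder r = 36 - 20j is made from {1,2} in ⌊r/2⌋+1 ways. r = 36, 16 → 19 + 9 = 28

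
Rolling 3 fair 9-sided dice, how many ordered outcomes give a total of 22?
Coefficient of x^22 in (x + x² + ... + x^9)^3. By inclusion-exclusion on dice exceeding 9: Σ_j (-1)^j C(3,j)·C(22-1-9j, 2) = C(3,0)·C(21,2) - C(3,1)·C(12,2) + C(3,2)·C(3,2) = 1·210 - 3·66 + 3·3 = 21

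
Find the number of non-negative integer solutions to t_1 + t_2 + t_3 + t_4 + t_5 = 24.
C(24+5-1, 5-1) = C(28, 4) = 20475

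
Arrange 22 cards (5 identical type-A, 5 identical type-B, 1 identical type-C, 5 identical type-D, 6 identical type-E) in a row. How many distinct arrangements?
22! / (5! × 5! × 1! × 5! × 6!) = 903421366848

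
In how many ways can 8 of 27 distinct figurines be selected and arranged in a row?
P(27,8) = 27!/(27-8)! = 89513424000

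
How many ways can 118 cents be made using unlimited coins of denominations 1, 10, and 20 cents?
Coefficient of x^118 in 1/(1-x^1) · 1/(1-x^10) · 1/(1-x^20). Case on j = number of 20-cent coins (j = 0..5); remainder r = 118 - 20j is made from {1,10} in ⌊r/10⌋+1 ways. r = 118, 98, 78, 58, 38, 18 → 12 + 10 + 8 + 6 + 4 + 2 = 42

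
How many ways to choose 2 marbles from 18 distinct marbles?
C(18,2) = 18!/(2!×16!) = 153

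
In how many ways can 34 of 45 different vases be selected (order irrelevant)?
C(45,34) = 45!/(34!×11!) = 10150595910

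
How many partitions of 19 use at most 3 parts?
By conjugation, equals partitions of 19 into parts ≤ 3. Let r_j(i) = number of partitions of i into parts ≤ j, for i = 0..19. r_1(i) = 1 for all i; r_j(i) = r_{j-1}(i) + r_j(i-j). Rows j = 2..3: ≤2: 1 1 2 2 3 3 4 4 5 5 6 6 7 7 8 8 9 9 10 10; ≤3: 1 1 2 3 4 5 7 8 10 12 14 16 19 21 24 27 30 33 37 40. r_3(19) = 40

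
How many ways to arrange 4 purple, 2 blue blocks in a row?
6! / (4! × 2!) = 15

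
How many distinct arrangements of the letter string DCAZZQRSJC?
10! / (1! × 1! × 1! × 1! × 1! × 2! × 1! × 2!) = 907200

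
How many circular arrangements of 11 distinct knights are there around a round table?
Circular: fix one position, arrange the rest. (11-1)! = 3628800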